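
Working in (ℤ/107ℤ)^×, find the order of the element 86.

The order of 86 must divide φ(107) = 107 − 1 = 106 = 2 · 53.
Divisors of 106: 1, 2, 53, 106.
Test each divisor d:
86^1 ≡ 86 (mod 107)
86^2 ≡ 13 (mod 107)
86^53 ≡ 1 (mod 107) ✓
The smallest such exponent is 53, so the order of 86 is 53.

53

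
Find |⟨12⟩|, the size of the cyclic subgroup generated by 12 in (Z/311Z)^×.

155

By Lagrange's theorem, ord_311(12) divides φ(311) = 311 − 1 = 310 = 2 · 5 · 31.
Divisors of 310: 1, 2, 5, 10, 31, 62, 155, 310.
Test each divisor d:
12^1 ≡ 12 (mod 311)
12^2 ≡ 144 (mod 311)
12^5 ≡ 32 (mod 311)
12^10 ≡ 91 (mod 311)
12^31 ≡ 216 (mod 311)
12^62 ≡ 6 (mod 311)
12^155 ≡ 1 (mod 311) ✓
Therefore the multiplicative order of 12 modulo 311 is 155.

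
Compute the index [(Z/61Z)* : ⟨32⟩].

5

The order of 32 must divide φ(61) = 61 − 1 = 60 = 2^2 · 3 · 5.
Divisors of 60: 1, 2, 3, 4, 5, 6, 10, 12, 15, 20, 30, 60.
Test each divisor d:
32^1 ≡ 32
32^2 ≡ 48
32^3 ≡ 11
32^4 ≡ 47
32^5 ≡ 40
32^6 ≡ 60
32^10 ≡ 14
32^12 ≡ 1
Thus |⟨32⟩| = ord(32) = 12.
The index is φ(61) / ord(32) = 60 / 12 = 5.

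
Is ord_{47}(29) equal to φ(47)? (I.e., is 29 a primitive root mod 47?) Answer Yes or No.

φ(47) = 47 − 1 = 46 = 2 · 23.
29 is a primitive root mod 47 iff 29^(φ(47)/q) ≢ 1 for every prime q | φ(47), i.e. q ∈ {2, 23}.
29^23 ≡ 46 (mod 47)  [q = 2: ≢ 1 ✓]
29^2 ≡ 42 (mod 47)  [q = 23: ≢ 1 ✓]
All checks pass, so 29 has order 46 and is a primitive root modulo 47.

Yes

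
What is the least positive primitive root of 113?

φ(113) = 113 − 1 = 112 = 2^4 · 7.
g is a primitive root iff g^(112/q) ≢ 1 (mod 113) for each prime q ∈ {2, 7}.
g = 2: 2^56 ≡ 1 — hits 1, so not a primitive root.
g = 3: 3^56 ≡ 112; 3^16 ≡ 49 — none is 1, so 3 is a primitive root.
So 3 is the smallest generator of (Z/113Z)^×.

3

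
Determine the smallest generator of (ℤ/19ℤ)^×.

2

φ(19) = 19 − 1 = 18 = 2 · 3^2.
Test candidates g = 2, 3, … against the prime factors q ∈ {2, 3} of φ(19): g is a generator iff g^(18/q) ≢ 1 for every such q.
g = 2: 2^9 ≡ 18; 2^6 ≡ 7 — none is 1, so 2 is a primitive root.
So 2 is the smallest generator of (Z/19Z)^×.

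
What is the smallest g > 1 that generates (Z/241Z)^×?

φ(241) = 241 − 1 = 240 = 2^4 · 3 · 5.
g is a primitive root iff g^(240/q) ≢ 1 (mod 241) for each prime q ∈ {2, 3, 5}.
g = 2: 2^120 ≡ 1 — hits 1, so not a primitive root.
g = 3: 3^120 ≡ 1 — hits 1, so not a primitive root.
g = 4: 4^120 ≡ 1 — hits 1, so not a primitive root.
g = 5: 5^120 ≡ 1 — hits 1, so not a primitive root.
g = 6: 6^120 ≡ 1 — hits 1, so not a primitive root.
g = 7: 7^120 ≡ 240; 7^80 ≡ 15; 7^48 ≡ 91 — none is 1, so 7 is a primitive root.
Hence the least primitive root of 241 is 7.

7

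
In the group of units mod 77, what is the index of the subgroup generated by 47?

2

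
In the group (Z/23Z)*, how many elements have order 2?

1

φ(23) = 23 − 1 = 22 = 2 · 11.
(Z/23Z)^× is cyclic (|G| = 22); a cyclic group of order m has exactly φ(d) elements of each order d | m, and none otherwise.
2 | 22, and φ(2) = 2 − 1 = 1.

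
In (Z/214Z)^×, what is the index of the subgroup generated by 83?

2

By Lagrange's theorem, ord_214(83) divides φ(214) = φ(2)·φ(107) = 1·106 = 106 = 2 · 53.
Divisors of 106: 1, 2, 53, 106.
Compute 83^d (mod 214) for the divisors d until we hit 1:
83^1 ≡ 83
83^2 ≡ 41
83^53 ≡ 1
So ord_214(83) = 53, hence |⟨83⟩| = 53.
Index = |(Z/214Z)^×| / |⟨83⟩| = 106 / 53 = 2.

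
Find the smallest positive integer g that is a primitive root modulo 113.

φ(113) = 113 − 1 = 112 = 2^4 · 7.
g is a primitive root iff g^(112/q) ≢ 1 (mod 113) for each prime q ∈ {2, 7}.
g = 2: 2^56 ≡ 1 — hits 1, so not a primitive root.
g = 3: 3^56 ≡ 112; 3^16 ≡ 49 — none is 1, so 3 is a primitive root.
Hence the least primitive root of 113 is 3.

3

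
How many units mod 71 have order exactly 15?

0

φ(71) = 71 − 1 = 70 = 2 · 5 · 7.
In a cyclic group of order 70, there are φ(d) elements of order d for each divisor d of 70, and zero for non-divisors.
Since 15 ∤ 70, the count is 0.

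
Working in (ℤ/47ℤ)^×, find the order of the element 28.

ord(28) | φ(47) = 47 − 1 = 46 = 2 · 23.
Divisors of 46: 1, 2, 23, 46.
Check 28^d mod 47 for each divisor in increasing order:
28^1 ≡ 28 (mod 47)
28^2 ≡ 32 (mod 47)
28^23 ≡ 1 (mod 47) ✓
The smallest such exponent is 23, so the order of 28 is 23.

23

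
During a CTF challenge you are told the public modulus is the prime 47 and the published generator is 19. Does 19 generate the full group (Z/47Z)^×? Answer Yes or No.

Yes

φ(47) = 47 − 1 = 46 = 2 · 23.
19 is a primitive root mod 47 iff 19^(φ(47)/q) ≢ 1 for every prime q | φ(47), i.e. q ∈ {2, 23}.
19^23 ≡ 46 (mod 47)  [q = 2: ≢ 1 ✓]
19^2 ≡ 32 (mod 47)  [q = 23: ≢ 1 ✓]
All checks pass, so 19 has order 46 and is a primitive root modulo 47.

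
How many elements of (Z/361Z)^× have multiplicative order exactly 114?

36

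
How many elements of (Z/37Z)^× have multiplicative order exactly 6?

φ(37) = 37 − 1 = 36 = 2^2 · 3^2.
Since (Z/37Z)^× is cyclic of order 36, the number of elements of order d is φ(d) when d | 36 and 0 otherwise.
6 = 2 · 3 divides 36, and φ(6) = 2.

2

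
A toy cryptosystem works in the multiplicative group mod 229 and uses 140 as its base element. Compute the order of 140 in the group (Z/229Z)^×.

12

By Lagrange's theorem, ord_229(140) divides φ(229) = 229 − 1 = 228 = 2^2 · 3 · 19.
Divisors of 228: 1, 2, 3, 4, 6, 12, 19, 38, 57, 76, 114, 228.
Compute 140^d (mod 229) for the divisors d until we hit 1:
140^1 ≡ 140
140^2 ≡ 135
140^3 ≡ 122
140^4 ≡ 134
140^6 ≡ 228
140^12 ≡ 1
Therefore the multiplicative order of 140 modulo 229 is 12.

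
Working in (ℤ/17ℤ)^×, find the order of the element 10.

16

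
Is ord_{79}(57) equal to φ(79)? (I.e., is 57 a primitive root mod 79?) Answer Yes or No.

No

φ(79) = 79 − 1 = 78 = 2 · 3 · 13.
It suffices to check that the order of 57 is not a proper divisor of 78: compute 57^(78/q) for q ∈ {2, 3, 13}.
57^39 ≡ 78 (mod 79)  [q = 2: ≢ 1 ✓]
57^26 ≡ 1 (mod 79)  [q = 3: ≡ 1 ✗]
57^6 ≡ 52 (mod 79)  [q = 13: ≢ 1 ✓]
57^26 ≡ 1 shows ord(57) | 26, strictly less than φ(79); not a primitive root.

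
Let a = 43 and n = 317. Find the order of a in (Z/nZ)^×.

79

Since 43 ∈ (Z/317Z)^×, its order divides φ(317) = 317 − 1 = 316 = 2^2 · 79.
Divisors of 316: 1, 2, 4, 79, 158, 316.
Compute 43^d (mod 317) for the divisors d until we hit 1:
43^1 ≡ 43
43^2 ≡ 264
43^4 ≡ 273
43^79 ≡ 1
Hence ord(43) = 79.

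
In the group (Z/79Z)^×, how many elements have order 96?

φ(79) = 79 − 1 = 78 = 2 · 3 · 13.
In a cyclic group of order 78, there are φ(d) elements of order d for each divisor d of 78, and zero for non-divisors.
96 does not divide 78, so no element of (Z/79Z)^× has order 96.

0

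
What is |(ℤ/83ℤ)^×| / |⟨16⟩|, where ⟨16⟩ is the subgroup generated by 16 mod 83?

2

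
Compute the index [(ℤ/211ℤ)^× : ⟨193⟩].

By Lagrange's theorem, ord_211(193) divides φ(211) = 211 − 1 = 210 = 2 · 3 · 5 · 7.
Divisors of 210: 1, 2, 3, 5, 6, 7, 10, 14, 15, 21, 30, 35, 42, 70, 105, 210.
Compute 193^d (mod 211) for the divisors d until we hit 1:
193^1 ≡ 193 (mod 211)
193^2 ≡ 113 (mod 211)
193^3 ≡ 76 (mod 211)
193^5 ≡ 148 (mod 211)
193^6 ≡ 79 (mod 211)
193^7 ≡ 55 (mod 211)
193^10 ≡ 171 (mod 211)
193^14 ≡ 71 (mod 211)
193^15 ≡ 199 (mod 211)
193^21 ≡ 107 (mod 211)
193^30 ≡ 144 (mod 211)
193^35 ≡ 1 (mod 211) ✓
The order of 193 is 35, so the subgroup it generates has 35 elements.
The index is φ(211) / ord(193) = 210 / 35 = 6.

6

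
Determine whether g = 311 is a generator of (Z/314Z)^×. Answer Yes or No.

No

φ(314) = φ(2)·φ(157) = 1·156 = 156 = 2^2 · 3 · 13.
Test 311^(156/q) mod 314 for each prime factor q of 156:
311^78 ≡ 1 (mod 314)  [q = 2: ≡ 1 ✗]
311^52 ≡ 169 (mod 314)  [q = 3: ≢ 1 ✓]
311^12 ≡ 153 (mod 314)  [q = 13: ≢ 1 ✓]
Since 311^78 ≡ 1, the order of 311 divides 78 < 156, so 311 is not a primitive root.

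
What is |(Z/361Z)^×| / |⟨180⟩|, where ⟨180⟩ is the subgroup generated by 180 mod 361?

2

ord(180) | φ(361) = φ(19^2) = 19·(19−1) = 342 = 2 · 3^2 · 19.
Divisors of 342: 1, 2, 3, 6, 9, 18, 19, 38, 57, 114, 171, 342.
Test each divisor d:
180^1 ≡ 180
180^2 ≡ 271
180^3 ≡ 45
180^6 ≡ 220
180^9 ≡ 153
180^18 ≡ 305
180^19 ≡ 28
180^38 ≡ 62
180^57 ≡ 292
180^114 ≡ 68
180^171 ≡ 1
So ord_361(180) = 171, hence |⟨180⟩| = 171.
[(Z/361Z)^× : ⟨180⟩] = 342/171 = 2.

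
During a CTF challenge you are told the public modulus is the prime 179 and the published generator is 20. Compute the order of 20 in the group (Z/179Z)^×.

89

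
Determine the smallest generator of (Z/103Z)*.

5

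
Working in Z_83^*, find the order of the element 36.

41

ord(36) | φ(83) = 83 − 1 = 82 = 2 · 41.
Divisors of 82: 1, 2, 41, 82.
Compute 36^d (mod 83) for the divisors d until we hit 1:
36^1 ≡ 36
36^2 ≡ 51
36^41 ≡ 1
Therefore the multiplicative order of 36 modulo 83 is 41.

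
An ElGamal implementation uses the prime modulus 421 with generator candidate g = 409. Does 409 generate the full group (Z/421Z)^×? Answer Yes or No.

φ(421) = 421 − 1 = 420 = 2^2 · 3 · 5 · 7.
409 is a primitive root mod 421 iff 409^(φ(421)/q) ≢ 1 for every prime q | φ(421), i.e. q ∈ {2, 3, 5, 7}.
409^210 ≡ 1 (mod 421)  [q = 2: ≡ 1 ✗]
409^140 ≡ 400 (mod 421)  [q = 3: ≢ 1 ✓]
409^84 ≡ 279 (mod 421)  [q = 5: ≢ 1 ✓]
409^60 ≡ 1 (mod 421)  [q = 7: ≡ 1 ✗]
The check at q = 2 fails, so 409 generates a proper subgroup.

No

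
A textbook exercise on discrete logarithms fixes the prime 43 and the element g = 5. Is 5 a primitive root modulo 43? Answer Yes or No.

φ(43) = 43 − 1 = 42 = 2 · 3 · 7.
Test 5^(42/q) mod 43 for each prime factor q of 42:
5^21 ≡ 42 (mod 43)  [q = 2: ≢ 1 ✓]
5^14 ≡ 36 (mod 43)  [q = 3: ≢ 1 ✓]
5^6 ≡ 16 (mod 43)  [q = 7: ≢ 1 ✓]
Every test exponent gives a nontrivial residue, hence 5 generates the full group.

Yes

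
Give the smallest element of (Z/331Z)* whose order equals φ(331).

3

φ(331) = 331 − 1 = 330 = 2 · 3 · 5 · 11.
Test candidates g = 2, 3, … against the prime factors q ∈ {2, 3, 5, 11} of φ(331): g is a generator iff g^(330/q) ≢ 1 for every such q.
g = 2: 2^165 ≡ 330; 2^110 ≡ 299; 2^66 ≡ 64; 2^30 ≡ 1 — hits 1, so not a primitive root.
g = 3: 3^165 ≡ 330; 3^110 ≡ 299; 3^66 ≡ 64; 3^30 ≡ 270 — none is 1, so 3 is a primitive root.
So 3 is the smallest generator of (Z/331Z)^×.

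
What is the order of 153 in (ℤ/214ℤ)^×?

106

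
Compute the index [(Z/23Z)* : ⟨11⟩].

1

The order of 11 must divide φ(23) = 23 − 1 = 22 = 2 · 11.
Divisors of 22: 1, 2, 11, 22.
Test each divisor d:
11^1 ≡ 11
11^2 ≡ 6
11^11 ≡ 22
11^22 ≡ 1
Thus |⟨11⟩| = ord(11) = 22.
[(Z/23Z)^× : ⟨11⟩] = 22/22 = 1.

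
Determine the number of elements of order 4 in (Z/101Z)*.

2

φ(101) = 101 − 1 = 100 = 2^2 · 5^2.
(Z/101Z)^× is cyclic (|G| = 100); a cyclic group of order m has exactly φ(d) elements of each order d | m, and none otherwise.
4 = 2^2 divides 100, and φ(4) = 2.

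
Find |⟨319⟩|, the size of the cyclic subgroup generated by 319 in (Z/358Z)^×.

178

By Lagrange's theorem, ord_358(319) divides φ(358) = φ(2)·φ(179) = 1·178 = 178 = 2 · 89.
Divisors of 178: 1, 2, 89, 178.
Test each divisor d:
319^1 ≡ 319 (mod 358)
319^2 ≡ 89 (mod 358)
319^89 ≡ 357 (mod 358)
319^178 ≡ 1 (mod 358) ✓
The smallest such exponent is 178, so the order of 319 is 178.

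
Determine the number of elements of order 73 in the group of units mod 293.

φ(293) = 293 − 1 = 292 = 2^2 · 73.
In a cyclic group of order 292, there are φ(d) elements of order d for each divisor d of 292, and zero for non-divisors.
73 | 292, and φ(73) = 73 − 1 = 72.

72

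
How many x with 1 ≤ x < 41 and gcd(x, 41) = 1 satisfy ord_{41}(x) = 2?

φ(41) = 41 − 1 = 40 = 2^3 · 5.
In a cyclic group of order 40, there are φ(d) elements of order d for each divisor d of 40, and zero for non-divisors.
2 | 40, and φ(2) = 2 − 1 = 1.

1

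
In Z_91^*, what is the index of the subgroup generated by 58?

The order of 58 must divide φ(91) = φ(7·13) = (7−1)·(13−1) = 6·12 = 72 = 2^3 · 3^2.
Divisors of 72: 1, 2, 3, 4, 6, 8, 9, 12, 18, 24, 36, 72.
Test each divisor d:
58^1 ≡ 58
58^2 ≡ 88
58^3 ≡ 8
58^4 ≡ 9
58^6 ≡ 64
58^8 ≡ 81
58^9 ≡ 57
58^12 ≡ 1
So ord_91(58) = 12, hence |⟨58⟩| = 12.
Index = |(Z/91Z)^×| / |⟨58⟩| = 72 / 12 = 6.

6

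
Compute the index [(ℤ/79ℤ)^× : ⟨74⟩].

The order of 74 must divide φ(79) = 79 − 1 = 78 = 2 · 3 · 13.
Divisors of 78: 1, 2, 3, 6, 13, 26, 39, 78.
Test each divisor d:
74^1 ≡ 74
74^2 ≡ 25
74^3 ≡ 33
74^6 ≡ 62
74^13 ≡ 56
74^26 ≡ 55
74^39 ≡ 78
74^78 ≡ 1
The order of 74 is 78, so the subgroup it generates has 78 elements.
Index = |(Z/79Z)^×| / |⟨74⟩| = 78 / 78 = 1.

1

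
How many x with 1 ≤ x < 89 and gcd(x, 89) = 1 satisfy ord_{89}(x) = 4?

φ(89) = 89 − 1 = 88 = 2^3 · 11.
(Z/89Z)^× is cyclic (|G| = 88); a cyclic group of order m has exactly φ(d) elements of each order d | m, and none otherwise.
4 = 2^2 divides 88, and φ(4) = 2.

2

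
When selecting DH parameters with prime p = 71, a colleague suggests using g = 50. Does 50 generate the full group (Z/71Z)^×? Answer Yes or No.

φ(71) = 71 − 1 = 70 = 2 · 5 · 7.
50 is a primitive root mod 71 iff 50^(φ(71)/q) ≢ 1 for every prime q | φ(71), i.e. q ∈ {2, 5, 7}.
50^35 ≡ 1 (mod 71)  [q = 2: ≡ 1 ✗]
50^14 ≡ 5 (mod 71)  [q = 5: ≢ 1 ✓]
50^10 ≡ 30 (mod 71)  [q = 7: ≢ 1 ✓]
50^35 ≡ 1 shows ord(50) | 35, strictly less than φ(71); not a primitive root.

No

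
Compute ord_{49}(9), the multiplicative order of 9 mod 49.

21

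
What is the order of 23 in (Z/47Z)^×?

46

The order of 23 must divide φ(47) = 47 − 1 = 46 = 2 · 23.
Divisors of 46: 1, 2, 23, 46.
Compute 23^d (mod 47) for the divisors d until we hit 1:
23^1 ≡ 23 (mod 47)
23^2 ≡ 12 (mod 47)
23^23 ≡ 46 (mod 47)
23^46 ≡ 1 (mod 47) ✓
So ord_47(23) = 46.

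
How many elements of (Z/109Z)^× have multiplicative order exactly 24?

φ(109) = 109 − 1 = 108 = 2^2 · 3^3.
Since (Z/109Z)^× is cyclic of order 108, the number of elements of order d is φ(d) when d | 108 and 0 otherwise.
24 does not divide 108, so no element of (Z/109Z)^× has order 24.

0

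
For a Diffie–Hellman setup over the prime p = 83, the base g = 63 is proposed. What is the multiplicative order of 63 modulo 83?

41

The order of 63 must divide φ(83) = 83 − 1 = 82 = 2 · 41.
Divisors of 82: 1, 2, 41, 82.
Compute 63^d (mod 83) for the divisors d until we hit 1:
63^1 ≡ 63
63^2 ≡ 68
63^41 ≡ 1
The smallest such exponent is 41, so the order of 63 is 41.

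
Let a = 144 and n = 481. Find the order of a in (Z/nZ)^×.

The order of 144 must divide φ(481) = φ(13·37) = (13−1)·(37−1) = 12·36 = 432 = 2^4 · 3^3.
Divisors of 432: 1, 2, 3, 4, 6, 8, 9, 12, 16, 18, 24, 27, 36, 48, 54, 72, 108, 144, 216, 432.
Check 144^d mod 481 for each divisor in increasing order:
144^1 ≡ 144 (mod 481)
144^2 ≡ 53 (mod 481)
144^3 ≡ 417 (mod 481)
144^4 ≡ 404 (mod 481)
144^6 ≡ 248 (mod 481)
144^8 ≡ 157 (mod 481)
144^9 ≡ 1 (mod 481) ✓
Therefore the multiplicative order of 144 modulo 481 is 9.

9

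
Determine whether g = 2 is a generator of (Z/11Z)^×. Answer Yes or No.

Yes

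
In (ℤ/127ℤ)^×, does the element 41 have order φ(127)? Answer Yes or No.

No

φ(127) = 127 − 1 = 126 = 2 · 3^2 · 7.
Test 41^(126/q) mod 127 for each prime factor q of 126:
41^63 ≡ 1 (mod 127)  [q = 2: ≡ 1 ✗]
41^42 ≡ 19 (mod 127)  [q = 3: ≢ 1 ✓]
41^18 ≡ 64 (mod 127)  [q = 7: ≢ 1 ✓]
The check at q = 2 fails, so 41 generates a proper subgroup.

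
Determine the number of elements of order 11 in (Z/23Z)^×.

10

φ(23) = 23 − 1 = 22 = 2 · 11.
Since (Z/23Z)^× is cyclic of order 22, the number of elements of order d is φ(d) when d | 22 and 0 otherwise.
11 | 22, and φ(11) = 11 − 1 = 10.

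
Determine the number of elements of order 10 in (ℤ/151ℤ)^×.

φ(151) = 151 − 1 = 150 = 2 · 3 · 5^2.
(Z/151Z)^× is cyclic (|G| = 150); a cyclic group of order m has exactly φ(d) elements of each order d | m, and none otherwise.
10 = 2 · 5 divides 150, and φ(10) = 4.

4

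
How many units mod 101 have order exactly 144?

φ(101) = 101 − 1 = 100 = 2^2 · 5^2.
(Z/101Z)^× is cyclic (|G| = 100); a cyclic group of order m has exactly φ(d) elements of each order d | m, and none otherwise.
Here 100 is not a multiple of 144, so there are no elements of order 144.

0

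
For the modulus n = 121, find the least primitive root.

2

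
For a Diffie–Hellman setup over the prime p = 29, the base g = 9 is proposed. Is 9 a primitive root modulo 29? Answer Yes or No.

No

φ(29) = 29 − 1 = 28 = 2^2 · 7.
9 is a primitive root mod 29 iff 9^(φ(29)/q) ≢ 1 for every prime q | φ(29), i.e. q ∈ {2, 7}.
9^14 ≡ 1 (mod 29)  [q = 2: ≡ 1 ✗]
9^4 ≡ 7 (mod 29)  [q = 7: ≢ 1 ✓]
Since 9^14 ≡ 1, the order of 9 divides 14 < 28, so 9 is not a primitive root.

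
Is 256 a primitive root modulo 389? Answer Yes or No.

φ(389) = 389 − 1 = 388 = 2^2 · 97.
256 is a primitive root mod 389 iff 256^(φ(389)/q) ≢ 1 for every prime q | φ(389), i.e. q ∈ {2, 97}.
256^194 ≡ 1 (mod 389)  [q = 2: ≡ 1 ✗]
256^4 ≡ 13 (mod 389)  [q = 97: ≢ 1 ✓]
The check at q = 2 fails, so 256 generates a proper subgroup.

No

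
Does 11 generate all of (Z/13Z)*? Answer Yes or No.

Yes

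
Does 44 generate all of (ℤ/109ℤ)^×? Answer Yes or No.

φ(109) = 109 − 1 = 108 = 2^2 · 3^3.
It suffices to check that the order of 44 is not a proper divisor of 108: compute 44^(108/q) for q ∈ {2, 3}.
44^54 ≡ 108 (mod 109)  [q = 2: ≢ 1 ✓]
44^36 ≡ 45 (mod 109)  [q = 3: ≢ 1 ✓]
All checks pass, so 44 has order 108 and is a primitive root modulo 109.

Yes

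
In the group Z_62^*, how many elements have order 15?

8

φ(62) = φ(2)·φ(31) = 1·30 = 30 = 2 · 3 · 5.
In a cyclic group of order 30, there are φ(d) elements of order d for each divisor d of 30, and zero for non-divisors.
15 = 3 · 5 divides 30, and φ(15) = 8.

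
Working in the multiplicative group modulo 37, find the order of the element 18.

36

The order of 18 must divide φ(37) = 37 − 1 = 36 = 2^2 · 3^2.
Divisors of 36: 1, 2, 3, 4, 6, 9, 12, 18, 36.
Evaluate successive powers at the divisors of 36:
18^1 ≡ 18
18^2 ≡ 28
18^3 ≡ 23
18^4 ≡ 7
18^6 ≡ 11
18^9 ≡ 31
18^12 ≡ 10
18^18 ≡ 36
18^36 ≡ 1
So ord_37(18) = 36.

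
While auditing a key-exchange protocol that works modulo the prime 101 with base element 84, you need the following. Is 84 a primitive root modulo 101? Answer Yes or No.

No

φ(101) = 101 − 1 = 100 = 2^2 · 5^2.
Test 84^(100/q) mod 101 for each prime factor q of 100:
84^50 ≡ 1 (mod 101)  [q = 2: ≡ 1 ✗]
84^20 ≡ 1 (mod 101)  [q = 5: ≡ 1 ✗]
Since 84^50 ≡ 1, the order of 84 divides 50 < 100, so 84 is not a primitive root.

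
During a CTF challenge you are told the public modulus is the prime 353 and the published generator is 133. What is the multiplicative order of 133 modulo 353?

Since 133 ∈ (Z/353Z)^×, its order divides φ(353) = 353 − 1 = 352 = 2^5 · 11.
Divisors of 352: 1, 2, 4, 8, 11, 16, 22, 32, 44, 88, 176, 352.
Test each divisor d:
133^1 ≡ 133 (mod 353)
133^2 ≡ 39 (mod 353)
133^4 ≡ 109 (mod 353)
133^8 ≡ 232 (mod 353)
133^11 ≡ 7 (mod 353)
133^16 ≡ 168 (mod 353)
133^22 ≡ 49 (mod 353)
133^32 ≡ 337 (mod 353)
133^44 ≡ 283 (mod 353)
133^88 ≡ 311 (mod 353)
133^176 ≡ 352 (mod 353)
133^352 ≡ 1 (mod 353) ✓
So ord_353(133) = 352.

352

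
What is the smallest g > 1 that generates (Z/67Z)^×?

2

φ(67) = 67 − 1 = 66 = 2 · 3 · 11.
g is a primitive root iff g^(66/q) ≢ 1 (mod 67) for each prime q ∈ {2, 3, 11}.
g = 2: 2^33 ≡ 66; 2^22 ≡ 37; 2^6 ≡ 64 — none is 1, so 2 is a primitive root.
Hence the least primitive root of 67 is 2.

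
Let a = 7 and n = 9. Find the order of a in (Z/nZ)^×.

3

Since 7 ∈ (Z/9Z)^×, its order divides φ(9) = φ(3^2) = 3·(3−1) = 6 = 2 · 3.
Divisors of 6: 1, 2, 3, 6.
Evaluate successive powers at the divisors of 6:
7^1 ≡ 7 (mod 9)
7^2 ≡ 4 (mod 9)
7^3 ≡ 1 (mod 9) ✓
Therefore the multiplicative order of 7 modulo 9 is 3.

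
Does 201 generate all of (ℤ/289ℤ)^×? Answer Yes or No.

φ(289) = φ(17^2) = 17·(17−1) = 272 = 2^4 · 17.
An element g generates (Z/289Z)^× iff g^(272/q) ≢ 1 (mod 289) for each prime q ∈ {2, 17}.
201^136 ≡ 288 (mod 289)  [q = 2: ≢ 1 ✓]
201^16 ≡ 239 (mod 289)  [q = 17: ≢ 1 ✓]
Every test exponent gives a nontrivial residue, hence 201 generates the full group.

Yes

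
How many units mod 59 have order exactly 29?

φ(59) = 59 − 1 = 58 = 2 · 29.
In a cyclic group of order 58, there are φ(d) elements of order d for each divisor d of 58, and zero for non-divisors.
29 | 58, and φ(29) = 29 − 1 = 28.

28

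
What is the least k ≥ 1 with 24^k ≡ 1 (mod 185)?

36

By Lagrange's theorem, ord_185(24) divides φ(185) = φ(5·37) = (5−1)·(37−1) = 4·36 = 144 = 2^4 · 3^2.
Divisors of 144: 1, 2, 3, 4, 6, 8, 9, 12, 16, 18, 24, 36, 48, 72, 144.
Compute 24^d (mod 185) for the divisors d until we hit 1:
24^1 ≡ 24
24^2 ≡ 21
24^3 ≡ 134
24^4 ≡ 71
24^6 ≡ 11
24^8 ≡ 46
24^9 ≡ 179
24^12 ≡ 121
24^16 ≡ 81
24^18 ≡ 36
24^24 ≡ 26
24^36 ≡ 1
Hence ord(24) = 36.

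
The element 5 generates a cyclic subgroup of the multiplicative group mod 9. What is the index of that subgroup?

1

Since 5 ∈ (Z/9Z)^×, its order divides φ(9) = φ(3^2) = 3·(3−1) = 6 = 2 · 3.
Divisors of 6: 1, 2, 3, 6.
Evaluate successive powers at the divisors of 6:
5^1 ≡ 5 (mod 9)
5^2 ≡ 7 (mod 9)
5^3 ≡ 8 (mod 9)
5^6 ≡ 1 (mod 9) ✓
The order of 5 is 6, so the subgroup it generates has 6 elements.
[(Z/9Z)^× : ⟨5⟩] = 6/6 = 1.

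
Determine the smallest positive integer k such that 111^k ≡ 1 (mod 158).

By Lagrange's theorem, ord_158(111) divides φ(158) = φ(2)·φ(79) = 1·78 = 78 = 2 · 3 · 13.
Divisors of 78: 1, 2, 3, 6, 13, 26, 39, 78.
Test each divisor d:
111^1 ≡ 111 (mod 158)
111^2 ≡ 155 (mod 158)
111^3 ≡ 141 (mod 158)
111^6 ≡ 131 (mod 158)
111^13 ≡ 23 (mod 158)
111^26 ≡ 55 (mod 158)
111^39 ≡ 1 (mod 158) ✓
The smallest such exponent is 39, so the order of 111 is 39.

39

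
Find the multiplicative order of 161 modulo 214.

106

ord(161) | φ(214) = φ(2)·φ(107) = 1·106 = 106 = 2 · 53.
Divisors of 106: 1, 2, 53, 106.
Compute 161^d (mod 214) for the divisors d until we hit 1:
161^1 ≡ 161 (mod 214)
161^2 ≡ 27 (mod 214)
161^53 ≡ 213 (mod 214)
161^106 ≡ 1 (mod 214) ✓
So ord_214(161) = 106.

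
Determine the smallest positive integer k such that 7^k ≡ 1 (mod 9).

3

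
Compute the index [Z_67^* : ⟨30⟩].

11

ord(30) | φ(67) = 67 − 1 = 66 = 2 · 3 · 11.
Divisors of 66: 1, 2, 3, 6, 11, 22, 33, 66.
Check 30^d mod 67 for each divisor in increasing order:
30^1 ≡ 30
30^2 ≡ 29
30^3 ≡ 66
30^6 ≡ 1
Thus |⟨30⟩| = ord(30) = 6.
Index = |(Z/67Z)^×| / |⟨30⟩| = 66 / 6 = 11.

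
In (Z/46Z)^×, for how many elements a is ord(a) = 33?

0

φ(46) = φ(2)·φ(23) = 1·22 = 22 = 2 · 11.
In a cyclic group of order 22, there are φ(d) elements of order d for each divisor d of 22, and zero for non-divisors.
Here 22 is not a multiple of 33, so there are no elements of order 33.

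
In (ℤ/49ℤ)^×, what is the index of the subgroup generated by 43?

ord(43) | φ(49) = φ(7^2) = 7·(7−1) = 42 = 2 · 3 · 7.
Divisors of 42: 1, 2, 3, 6, 7, 14, 21, 42.
Check 43^d mod 49 for each divisor in increasing order:
43^1 ≡ 43 (mod 49)
43^2 ≡ 36 (mod 49)
43^3 ≡ 29 (mod 49)
43^6 ≡ 8 (mod 49)
43^7 ≡ 1 (mod 49) ✓
Thus |⟨43⟩| = ord(43) = 7.
The index is φ(49) / ord(43) = 42 / 7 = 6.

6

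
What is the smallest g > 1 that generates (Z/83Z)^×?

2

φ(83) = 83 − 1 = 82 = 2 · 41.
g is a primitive root iff g^(82/q) ≢ 1 (mod 83) for each prime q ∈ {2, 41}.
g = 2: 2^41 ≡ 82; 2^2 ≡ 4 — none is 1, so 2 is a primitive root.
So 2 is the smallest generator of (Z/83Z)^×.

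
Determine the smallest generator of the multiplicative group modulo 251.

6

φ(251) = 251 − 1 = 250 = 2 · 5^3.
Test candidates g = 2, 3, … against the prime factors q ∈ {2, 5} of φ(251): g is a generator iff g^(250/q) ≢ 1 for every such q.
g = 2: 2^125 ≡ 250; 2^50 ≡ 1 — hits 1, so not a primitive root.
g = 3: 3^125 ≡ 1 — hits 1, so not a primitive root.
g = 4: 4^125 ≡ 1 — hits 1, so not a primitive root.
g = 5: 5^125 ≡ 1 — hits 1, so not a primitive root.
g = 6: 6^125 ≡ 250; 6^50 ≡ 219 — none is 1, so 6 is a primitive root.
So 6 is the smallest generator of (Z/251Z)^×.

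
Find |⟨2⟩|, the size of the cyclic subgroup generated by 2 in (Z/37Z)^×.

36

ord(2) | φ(37) = 37 − 1 = 36 = 2^2 · 3^2.
Divisors of 36: 1, 2, 3, 4, 6, 9, 12, 18, 36.
Evaluate successive powers at the divisors of 36:
2^1 ≡ 2 (mod 37)
2^2 ≡ 4 (mod 37)
2^3 ≡ 8 (mod 37)
2^4 ≡ 16 (mod 37)
2^6 ≡ 27 (mod 37)
2^9 ≡ 31 (mod 37)
2^12 ≡ 26 (mod 37)
2^18 ≡ 36 (mod 37)
2^36 ≡ 1 (mod 37) ✓
Therefore the multiplicative order of 2 modulo 37 is 36.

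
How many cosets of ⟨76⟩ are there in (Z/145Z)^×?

ord(76) | φ(145) = φ(5·29) = (5−1)·(29−1) = 4·28 = 112 = 2^4 · 7.
Divisors of 112: 1, 2, 4, 7, 8, 14, 16, 28, 56, 112.
Test each divisor d:
76^1 ≡ 76 (mod 145)
76^2 ≡ 121 (mod 145)
76^4 ≡ 141 (mod 145)
76^7 ≡ 46 (mod 145)
76^8 ≡ 16 (mod 145)
76^14 ≡ 86 (mod 145)
76^16 ≡ 111 (mod 145)
76^28 ≡ 1 (mod 145) ✓
Thus |⟨76⟩| = ord(76) = 28.
[(Z/145Z)^× : ⟨76⟩] = 112/28 = 4.

4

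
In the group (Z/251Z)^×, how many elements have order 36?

φ(251) = 251 − 1 = 250 = 2 · 5^3.
Since (Z/251Z)^× is cyclic of order 250, the number of elements of order d is φ(d) when d | 250 and 0 otherwise.
36 does not divide 250, so no element of (Z/251Z)^× has order 36.

0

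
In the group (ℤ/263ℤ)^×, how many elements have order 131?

130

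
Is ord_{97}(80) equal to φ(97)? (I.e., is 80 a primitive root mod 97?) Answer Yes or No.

φ(97) = 97 − 1 = 96 = 2^5 · 3.
An element g generates (Z/97Z)^× iff g^(96/q) ≢ 1 (mod 97) for each prime q ∈ {2, 3}.
80^48 ≡ 96 (mod 97)  [q = 2: ≢ 1 ✓]
80^32 ≡ 61 (mod 97)  [q = 3: ≢ 1 ✓]
None equal 1, so ord_97(80) = 96: 80 is a primitive root.

Yes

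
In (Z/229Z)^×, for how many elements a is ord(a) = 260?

0

φ(229) = 229 − 1 = 228 = 2^2 · 3 · 19.
(Z/229Z)^× is cyclic (|G| = 228); a cyclic group of order m has exactly φ(d) elements of each order d | m, and none otherwise.
260 does not divide 228, so no element of (Z/229Z)^× has order 260.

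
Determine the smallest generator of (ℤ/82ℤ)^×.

φ(82) = φ(2)·φ(41) = 1·40 = 40 = 2^3 · 5.
g is a primitive root iff g^(40/q) ≢ 1 (mod 82) for each prime q ∈ {2, 5}.
g = 2: gcd(2, 82) = 2 > 1, not a unit — skip.
g = 3: 3^20 ≡ 81; 3^8 ≡ 1 — hits 1, so not a primitive root.
g = 4: gcd(4, 82) = 2 > 1, not a unit — skip.
g = 5: 5^20 ≡ 1 — hits 1, so not a primitive root.
g = 6: gcd(6, 82) = 2 > 1, not a unit — skip.
g = 7: 7^20 ≡ 81; 7^8 ≡ 37 — none is 1, so 7 is a primitive root.
Hence the least primitive root of 82 is 7.

7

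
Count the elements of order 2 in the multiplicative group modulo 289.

φ(289) = φ(17^2) = 17·(17−1) = 272 = 2^4 · 17.
Since (Z/289Z)^× is cyclic of order 272, the number of elements of order d is φ(d) when d | 272 and 0 otherwise.
2 | 272, and φ(2) = 2 − 1 = 1.

1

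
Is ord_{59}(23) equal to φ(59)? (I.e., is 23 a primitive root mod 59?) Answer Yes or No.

Yes

φ(59) = 59 − 1 = 58 = 2 · 29.
An element g generates (Z/59Z)^× iff g^(58/q) ≢ 1 (mod 59) for each prime q ∈ {2, 29}.
23^29 ≡ 58 (mod 59)  [q = 2: ≢ 1 ✓]
23^2 ≡ 57 (mod 59)  [q = 29: ≢ 1 ✓]
None equal 1, so ord_59(23) = 58: 23 is a primitive root.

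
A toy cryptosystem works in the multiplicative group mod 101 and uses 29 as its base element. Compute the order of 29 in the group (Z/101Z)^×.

100

The order of 29 must divide φ(101) = 101 − 1 = 100 = 2^2 · 5^2.
Divisors of 100: 1, 2, 4, 5, 10, 20, 25, 50, 100.
Check 29^d mod 101 for each divisor in increasing order:
29^1 ≡ 29 (mod 101)
29^2 ≡ 33 (mod 101)
29^4 ≡ 79 (mod 101)
29^5 ≡ 69 (mod 101)
29^10 ≡ 14 (mod 101)
29^20 ≡ 95 (mod 101)
29^25 ≡ 91 (mod 101)
29^50 ≡ 100 (mod 101)
29^100 ≡ 1 (mod 101) ✓
The smallest such exponent is 100, so the order of 29 is 100.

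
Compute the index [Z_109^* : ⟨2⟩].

3

ord(2) | φ(109) = 109 − 1 = 108 = 2^2 · 3^3.
Divisors of 108: 1, 2, 3, 4, 6, 9, 12, 18, 27, 36, 54, 108.
Evaluate successive powers at the divisors of 108:
2^1 ≡ 2
2^2 ≡ 4
2^3 ≡ 8
2^4 ≡ 16
2^6 ≡ 64
2^9 ≡ 76
2^12 ≡ 63
2^18 ≡ 108
2^27 ≡ 33
2^36 ≡ 1
Thus |⟨2⟩| = ord(2) = 36.
Index = |(Z/109Z)^×| / |⟨2⟩| = 108 / 36 = 3.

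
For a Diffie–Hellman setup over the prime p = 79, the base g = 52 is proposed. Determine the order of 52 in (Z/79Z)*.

13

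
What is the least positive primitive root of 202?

φ(202) = φ(2)·φ(101) = 1·100 = 100 = 2^2 · 5^2.
g is a primitive root iff g^(100/q) ≢ 1 (mod 202) for each prime q ∈ {2, 5}.
g = 2: gcd(2, 202) = 2 > 1, not a unit — skip.
g = 3: 3^50 ≡ 201; 3^20 ≡ 185 — none is 1, so 3 is a primitive root.
Hence the least primitive root of 202 is 3.

3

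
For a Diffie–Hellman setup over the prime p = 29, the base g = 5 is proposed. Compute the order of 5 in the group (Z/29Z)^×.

Since 5 ∈ (Z/29Z)^×, its order divides φ(29) = 29 − 1 = 28 = 2^2 · 7.
Divisors of 28: 1, 2, 4, 7, 14, 28.
Compute 5^d (mod 29) for the divisors d until we hit 1:
5^1 ≡ 5 (mod 29)
5^2 ≡ 25 (mod 29)
5^4 ≡ 16 (mod 29)
5^7 ≡ 28 (mod 29)
5^14 ≡ 1 (mod 29) ✓
Hence ord(5) = 14.

14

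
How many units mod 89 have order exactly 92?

φ(89) = 89 − 1 = 88 = 2^3 · 11.
(Z/89Z)^× is cyclic (|G| = 88); a cyclic group of order m has exactly φ(d) elements of each order d | m, and none otherwise.
92 does not divide 88, so no element of (Z/89Z)^× has order 92.

0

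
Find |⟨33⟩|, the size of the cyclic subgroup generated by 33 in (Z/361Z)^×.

By Lagrange's theorem, ord_361(33) divides φ(361) = φ(19^2) = 19·(19−1) = 342 = 2 · 3^2 · 19.
Divisors of 342: 1, 2, 3, 6, 9, 18, 19, 38, 57, 114, 171, 342.
Evaluate successive powers at the divisors of 342:
33^1 ≡ 33
33^2 ≡ 6
33^3 ≡ 198
33^6 ≡ 216
33^9 ≡ 170
33^18 ≡ 20
33^19 ≡ 299
33^38 ≡ 234
33^57 ≡ 293
33^114 ≡ 292
33^171 ≡ 360
33^342 ≡ 1
Therefore the multiplicative order of 33 modulo 361 is 342.

342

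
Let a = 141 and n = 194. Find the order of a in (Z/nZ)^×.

48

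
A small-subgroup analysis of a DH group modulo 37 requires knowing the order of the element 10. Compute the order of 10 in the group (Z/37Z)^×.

By Lagrange's theorem, ord_37(10) divides φ(37) = 37 − 1 = 36 = 2^2 · 3^2.
Divisors of 36: 1, 2, 3, 4, 6, 9, 12, 18, 36.
Test each divisor d:
10^1 ≡ 10 (mod 37)
10^2 ≡ 26 (mod 37)
10^3 ≡ 1 (mod 37) ✓
Therefore the multiplicative order of 10 modulo 37 is 3.

3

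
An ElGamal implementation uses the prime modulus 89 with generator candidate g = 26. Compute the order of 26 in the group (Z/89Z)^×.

Since 26 ∈ (Z/89Z)^×, its order divides φ(89) = 89 − 1 = 88 = 2^3 · 11.
Divisors of 88: 1, 2, 4, 8, 11, 22, 44, 88.
Check 26^d mod 89 for each divisor in increasing order:
26^1 ≡ 26 (mod 89)
26^2 ≡ 53 (mod 89)
26^4 ≡ 50 (mod 89)
26^8 ≡ 8 (mod 89)
26^11 ≡ 77 (mod 89)
26^22 ≡ 55 (mod 89)
26^44 ≡ 88 (mod 89)
26^88 ≡ 1 (mod 89) ✓
Hence ord(26) = 88.

88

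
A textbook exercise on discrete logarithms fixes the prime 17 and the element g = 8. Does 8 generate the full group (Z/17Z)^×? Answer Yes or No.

No

φ(17) = 17 − 1 = 16 = 2^4.
8 is a primitive root mod 17 iff 8^(φ(17)/q) ≢ 1 for every prime q | φ(17), i.e. q ∈ {2}.
8^8 ≡ 1 (mod 17)  [q = 2: ≡ 1 ✗]
The check at q = 2 fails, so 8 generates a proper subgroup.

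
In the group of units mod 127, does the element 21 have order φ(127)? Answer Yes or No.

No

φ(127) = 127 − 1 = 126 = 2 · 3^2 · 7.
An element g generates (Z/127Z)^× iff g^(126/q) ≢ 1 (mod 127) for each prime q ∈ {2, 3, 7}.
21^63 ≡ 1 (mod 127)  [q = 2: ≡ 1 ✗]
21^42 ≡ 19 (mod 127)  [q = 3: ≢ 1 ✓]
21^18 ≡ 2 (mod 127)  [q = 7: ≢ 1 ✓]
21^63 ≡ 1 shows ord(21) | 63, strictly less than φ(127); not a primitive root.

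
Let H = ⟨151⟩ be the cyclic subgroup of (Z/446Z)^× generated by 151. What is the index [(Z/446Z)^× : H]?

1

By Lagrange's theorem, ord_446(151) divides φ(446) = φ(2)·φ(223) = 1·222 = 222 = 2 · 3 · 37.
Divisors of 222: 1, 2, 3, 6, 37, 74, 111, 222.
Test each divisor d:
151^1 ≡ 151
151^2 ≡ 55
151^3 ≡ 277
151^6 ≡ 17
151^37 ≡ 263
151^74 ≡ 39
151^111 ≡ 445
151^222 ≡ 1
So ord_446(151) = 222, hence |⟨151⟩| = 222.
Index = |(Z/446Z)^×| / |⟨151⟩| = 222 / 222 = 1.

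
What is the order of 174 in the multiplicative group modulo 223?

74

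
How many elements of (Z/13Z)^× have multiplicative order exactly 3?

2

φ(13) = 13 − 1 = 12 = 2^2 · 3.
(Z/13Z)^× is cyclic (|G| = 12); a cyclic group of order m has exactly φ(d) elements of each order d | m, and none otherwise.
3 | 12, and φ(3) = 3 − 1 = 2.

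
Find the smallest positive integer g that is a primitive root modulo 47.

φ(47) = 47 − 1 = 46 = 2 · 23.
g is a primitive root iff g^(46/q) ≢ 1 (mod 47) for each prime q ∈ {2, 23}.
g = 2: 2^23 ≡ 1 — hits 1, so not a primitive root.
g = 3: 3^23 ≡ 1 — hits 1, so not a primitive root.
g = 4: 4^23 ≡ 1 — hits 1, so not a primitive root.
g = 5: 5^23 ≡ 46; 5^2 ≡ 25 — none is 1, so 5 is a primitive root.
The smallest primitive root modulo 47 is 5.

5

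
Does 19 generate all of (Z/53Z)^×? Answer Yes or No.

φ(53) = 53 − 1 = 52 = 2^2 · 13.
It suffices to check that the order of 19 is not a proper divisor of 52: compute 19^(52/q) for q ∈ {2, 13}.
19^26 ≡ 52 (mod 53)  [q = 2: ≢ 1 ✓]
19^4 ≡ 47 (mod 53)  [q = 13: ≢ 1 ✓]
All checks pass, so 19 has order 52 and is a primitive root modulo 53.

Yes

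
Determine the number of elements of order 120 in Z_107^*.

φ(107) = 107 − 1 = 106 = 2 · 53.
(Z/107Z)^× is cyclic (|G| = 106); a cyclic group of order m has exactly φ(d) elements of each order d | m, and none otherwise.
Since 120 ∤ 106, the count is 0.

0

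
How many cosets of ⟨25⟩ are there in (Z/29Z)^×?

4

The order of 25 must divide φ(29) = 29 − 1 = 28 = 2^2 · 7.
Divisors of 28: 1, 2, 4, 7, 14, 28.
Evaluate successive powers at the divisors of 28:
25^1 ≡ 25 (mod 29)
25^2 ≡ 16 (mod 29)
25^4 ≡ 24 (mod 29)
25^7 ≡ 1 (mod 29) ✓
The order of 25 is 7, so the subgroup it generates has 7 elements.
The index is φ(29) / ord(25) = 28 / 7 = 4.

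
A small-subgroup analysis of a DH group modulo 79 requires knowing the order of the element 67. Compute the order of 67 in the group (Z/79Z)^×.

13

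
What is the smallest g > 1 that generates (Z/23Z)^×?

5

φ(23) = 23 − 1 = 22 = 2 · 11.
g is a primitive root iff g^(22/q) ≢ 1 (mod 23) for each prime q ∈ {2, 11}.
g = 2: 2^11 ≡ 1 — hits 1, so not a primitive root.
g = 3: 3^11 ≡ 1 — hits 1, so not a primitive root.
g = 4: 4^11 ≡ 1 — hits 1, so not a primitive root.
g = 5: 5^11 ≡ 22; 5^2 ≡ 2 — none is 1, so 5 is a primitive root.
So 5 is the smallest generator of (Z/23Z)^×.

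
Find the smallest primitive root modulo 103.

φ(103) = 103 − 1 = 102 = 2 · 3 · 17.
Test candidates g = 2, 3, … against the prime factors q ∈ {2, 3, 17} of φ(103): g is a generator iff g^(102/q) ≢ 1 for every such q.
g = 2: 2^51 ≡ 1 — hits 1, so not a primitive root.
g = 3: 3^51 ≡ 102; 3^34 ≡ 1 — hits 1, so not a primitive root.
g = 4: 4^51 ≡ 1 — hits 1, so not a primitive root.
g = 5: 5^51 ≡ 102; 5^34 ≡ 56; 5^6 ≡ 72 — none is 1, so 5 is a primitive root.
So 5 is the smallest generator of (Z/103Z)^×.

5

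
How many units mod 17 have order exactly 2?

φ(17) = 17 − 1 = 16 = 2^4.
In a cyclic group of order 16, there are φ(d) elements of order d for each divisor d of 16, and zero for non-divisors.
2 | 16, and φ(2) = 2 − 1 = 1.

1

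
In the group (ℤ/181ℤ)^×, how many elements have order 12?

4

φ(181) = 181 − 1 = 180 = 2^2 · 3^2 · 5.
Since (Z/181Z)^× is cyclic of order 180, the number of elements of order d is φ(d) when d | 180 and 0 otherwise.
12 = 2^2 · 3 divides 180, and φ(12) = 4.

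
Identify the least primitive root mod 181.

φ(181) = 181 − 1 = 180 = 2^2 · 3^2 · 5.
g is a primitive root iff g^(180/q) ≢ 1 (mod 181) for each prime q ∈ {2, 3, 5}.
g = 2: 2^90 ≡ 180; 2^60 ≡ 48; 2^36 ≡ 59 — none is 1, so 2 is a primitive root.
Hence the least primitive root of 181 is 2.

2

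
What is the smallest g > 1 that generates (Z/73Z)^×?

5

φ(73) = 73 − 1 = 72 = 2^3 · 3^2.
Test candidates g = 2, 3, … against the prime factors q ∈ {2, 3} of φ(73): g is a generator iff g^(72/q) ≢ 1 for every such q.
g = 2: 2^36 ≡ 1 — hits 1, so not a primitive root.
g = 3: 3^36 ≡ 1 — hits 1, so not a primitive root.
g = 4: 4^36 ≡ 1 — hits 1, so not a primitive root.
g = 5: 5^36 ≡ 72; 5^24 ≡ 8 — none is 1, so 5 is a primitive root.
Hence the least primitive root of 73 is 5.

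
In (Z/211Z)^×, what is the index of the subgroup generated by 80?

2

The order of 80 must divide φ(211) = 211 − 1 = 210 = 2 · 3 · 5 · 7.
Divisors of 210: 1, 2, 3, 5, 6, 7, 10, 14, 15, 21, 30, 35, 42, 70, 105, 210.
Compute 80^d (mod 211) for the divisors d until we hit 1:
80^1 ≡ 80 (mod 211)
80^2 ≡ 70 (mod 211)
80^3 ≡ 114 (mod 211)
80^5 ≡ 173 (mod 211)
80^6 ≡ 125 (mod 211)
80^7 ≡ 83 (mod 211)
80^10 ≡ 178 (mod 211)
80^14 ≡ 137 (mod 211)
80^15 ≡ 199 (mod 211)
80^21 ≡ 188 (mod 211)
80^30 ≡ 144 (mod 211)
80^35 ≡ 14 (mod 211)
80^42 ≡ 107 (mod 211)
80^70 ≡ 196 (mod 211)
80^105 ≡ 1 (mod 211) ✓
So ord_211(80) = 105, hence |⟨80⟩| = 105.
[(Z/211Z)^× : ⟨80⟩] = 210/105 = 2.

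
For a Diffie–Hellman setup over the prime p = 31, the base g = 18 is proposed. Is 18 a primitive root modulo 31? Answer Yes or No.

No

φ(31) = 31 − 1 = 30 = 2 · 3 · 5.
Test 18^(30/q) mod 31 for each prime factor q of 30:
18^15 ≡ 1 (mod 31)  [q = 2: ≡ 1 ✗]
18^10 ≡ 5 (mod 31)  [q = 3: ≢ 1 ✓]
18^6 ≡ 16 (mod 31)  [q = 5: ≢ 1 ✓]
18^15 ≡ 1 shows ord(18) | 15, strictly less than φ(31); not a primitive root.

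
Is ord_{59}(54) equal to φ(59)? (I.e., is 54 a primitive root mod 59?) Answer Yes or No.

φ(59) = 59 − 1 = 58 = 2 · 29.
It suffices to check that the order of 54 is not a proper divisor of 58: compute 54^(58/q) for q ∈ {2, 29}.
54^29 ≡ 58 (mod 59)  [q = 2: ≢ 1 ✓]
54^2 ≡ 25 (mod 59)  [q = 29: ≢ 1 ✓]
All checks pass, so 54 has order 58 and is a primitive root modulo 59.

Yes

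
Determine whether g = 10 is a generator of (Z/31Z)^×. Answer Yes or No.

φ(31) = 31 − 1 = 30 = 2 · 3 · 5.
Test 10^(30/q) mod 31 for each prime factor q of 30:
10^15 ≡ 1 (mod 31)  [q = 2: ≡ 1 ✗]
10^10 ≡ 5 (mod 31)  [q = 3: ≢ 1 ✓]
10^6 ≡ 2 (mod 31)  [q = 5: ≢ 1 ✓]
10^15 ≡ 1 shows ord(10) | 15, strictly less than φ(31); not a primitive root.

No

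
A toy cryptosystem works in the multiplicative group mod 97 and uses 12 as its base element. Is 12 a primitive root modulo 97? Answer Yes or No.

No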